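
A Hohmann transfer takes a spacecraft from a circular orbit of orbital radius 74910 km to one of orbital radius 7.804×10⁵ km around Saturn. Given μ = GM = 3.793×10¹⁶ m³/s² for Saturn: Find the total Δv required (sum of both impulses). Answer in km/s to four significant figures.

Δv_total ≈ 11.95 km/s

r₁ = 74910 km = 7.491×10⁷ m.
r₂ = 7.804×10⁵ km = 7.804×10⁸ m.
Transfer ellipse a_t = (r₁ + r₂)/2 = 4.277×10⁸ m.
At r₁: circular v_c1 = √(μ/r₁) = 22500 m/s; transfer-perikrone v_p = √[μ(2/r₁ − 1/a_t)] = 30400 m/s.
Δv₁ = v_p − v_c1 = 7895 m/s.
At r₂: circular v_c2 = √(μ/r₂) = 6972 m/s; transfer-apokrone v_a = √[μ(2/r₂ − 1/a_t)] = 2918 m/s.
Δv₂ = v_c2 − v_a = 4054 m/s.
Total Δv = Δv₁ + Δv₂ = 11950 m/s = 11.95 km/s.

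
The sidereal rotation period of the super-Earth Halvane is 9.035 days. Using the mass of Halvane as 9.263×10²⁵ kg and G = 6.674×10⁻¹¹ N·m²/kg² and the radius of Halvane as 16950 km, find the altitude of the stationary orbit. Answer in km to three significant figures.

h_sync ≈ 4.40×10⁵ km

μ = GM = 6.674×10⁻¹¹ × 9.263×10²⁵ = 6.182×10¹⁵ m³/s².
T = 9.035 days = 7.806×10⁵ s.
A synchronous orbit has period T, so by Kepler's third law a = (μT²/4π²)^(1/3).
μT²/4π² = 6.182×10¹⁵ × (7.806×10⁵)² / 39.48 = 9.542×10²⁵ m³.
a = 4.570×10⁸ m = 4.5697×10⁵ km.
Altitude h = a − R = 4.5697×10⁵ − 16950 = 4.4002×10⁵ km.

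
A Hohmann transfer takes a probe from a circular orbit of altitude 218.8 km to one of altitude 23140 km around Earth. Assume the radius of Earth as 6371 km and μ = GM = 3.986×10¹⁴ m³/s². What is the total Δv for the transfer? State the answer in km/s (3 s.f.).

Δv_total ≈ 3.62 km/s

r₁ = 6371 + 218.8 = 6589.8 km = 6.5898×10⁶ m.
r₂ = 6371 + 23140 = 29511 km = 2.9511×10⁷ m.
Transfer ellipse a_t = (r₁ + r₂)/2 = 1.805×10⁷ m.
At r₁: circular v_c1 = √(μ/r₁) = 7777 m/s; transfer-perigee v_p = √[μ(2/r₁ − 1/a_t)] = 9944 m/s.
Δv₁ = v_p − v_c1 = 2167 m/s.
At r₂: circular v_c2 = √(μ/r₂) = 3675 m/s; transfer-apogee v_a = √[μ(2/r₂ − 1/a_t)] = 2221 m/s.
Δv₂ = v_c2 − v_a = 1455 m/s.
Total Δv = Δv₁ + Δv₂ = 3622 m/s = 3.622 km/s.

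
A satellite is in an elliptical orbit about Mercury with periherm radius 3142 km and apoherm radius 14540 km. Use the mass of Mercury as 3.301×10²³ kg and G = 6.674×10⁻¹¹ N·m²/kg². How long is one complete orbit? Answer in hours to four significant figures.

μ = GM = 6.674×10⁻¹¹ × 3.301×10²³ = 2.203×10¹³ m³/s².
Semi-major axis a = (r_p + r_a)/2 = (3142.0 + 14540)/2 = 8841.0 km = 8.841×10⁶ m.
By Kepler's third law T = 2π√(a³/μ) = 2π × 5.601×10³ = 3.519×10⁴ s.
= 9.775 hours.

T ≈ 9.775 hours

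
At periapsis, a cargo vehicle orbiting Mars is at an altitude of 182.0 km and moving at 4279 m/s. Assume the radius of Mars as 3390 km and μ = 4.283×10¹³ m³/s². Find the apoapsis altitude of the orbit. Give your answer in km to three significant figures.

apoapsis altitude ≈ 8140 km

r_p = 3390 + 182.0 = 3572.0 km = 3.572×10⁶ m.
Specific energy ε = v²/2 − μ/r = -2.836×10⁶ J/kg, so a = −μ/(2ε) = 7.552×10⁶ m.
The apsides satisfy r_p + r_a = 2a, so the apoapsis radius is 2a − r_p = 1.153×10⁷ m = 11533 km.
Apoapsis altitude = 11533 − 3390 = 8142.6 km.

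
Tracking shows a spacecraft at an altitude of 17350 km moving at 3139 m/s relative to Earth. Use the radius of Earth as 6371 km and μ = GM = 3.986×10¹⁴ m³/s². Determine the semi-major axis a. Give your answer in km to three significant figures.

r = 6371 + 17350 = 23721 km = 2.372×10⁷ m.
Vis-viva rearranged: 1/a = 2/r − v²/μ = 8.431×10⁻⁸ − 2.472×10⁻⁸ = 5.959×10⁻⁸ m⁻¹.
a = 1.678×10⁷ m = 16780 km.

a ≈ 16800 km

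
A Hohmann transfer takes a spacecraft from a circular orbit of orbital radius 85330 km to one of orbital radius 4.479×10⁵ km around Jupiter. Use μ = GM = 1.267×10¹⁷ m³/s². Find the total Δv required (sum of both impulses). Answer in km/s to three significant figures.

Δv_total ≈ 18.7 km/s

r₁ = 85330 km = 8.533×10⁷ m.
r₂ = 4.479×10⁵ km = 4.479×10⁸ m.
Transfer ellipse a_t = (r₁ + r₂)/2 = 2.666×10⁸ m.
At r₁: circular v_c1 = √(μ/r₁) = 38530 m/s; transfer-perijove v_p = √[μ(2/r₁ − 1/a_t)] = 49940 m/s.
Δv₁ = v_p − v_c1 = 11410 m/s.
At r₂: circular v_c2 = √(μ/r₂) = 16820 m/s; transfer-apojove v_a = √[μ(2/r₂ − 1/a_t)] = 9515 m/s.
Δv₂ = v_c2 − v_a = 7304 m/s.
Total Δv = Δv₁ + Δv₂ = 18710 m/s = 18.71 km/s.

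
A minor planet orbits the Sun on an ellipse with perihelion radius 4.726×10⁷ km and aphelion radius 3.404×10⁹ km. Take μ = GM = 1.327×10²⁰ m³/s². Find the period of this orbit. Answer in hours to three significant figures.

Semi-major axis a = (r_p + r_a)/2 = (4.7260×10⁷ + 3.4040×10⁹)/2 = 1.7256×10⁹ km = 1.726×10¹² m.
By Kepler's third law T = 2π√(a³/μ) = 2π × 1.968×10⁸ = 1.236×10⁹ s.
= 3.434×10⁵ hours.

T ≈ 343000 hours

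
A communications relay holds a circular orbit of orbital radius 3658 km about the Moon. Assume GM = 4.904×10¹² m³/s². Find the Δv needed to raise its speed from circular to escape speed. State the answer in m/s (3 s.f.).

Δv ≈ 480 m/s

r = 3658 km = 3.658×10⁶ m.
Circular speed v_c = √(μ/r) = 1158 m/s.
Escape speed v_esc = √(2μ/r) = √2 × v_c = 1637 m/s.
Δv = v_esc − v_c = 479.6 m/s.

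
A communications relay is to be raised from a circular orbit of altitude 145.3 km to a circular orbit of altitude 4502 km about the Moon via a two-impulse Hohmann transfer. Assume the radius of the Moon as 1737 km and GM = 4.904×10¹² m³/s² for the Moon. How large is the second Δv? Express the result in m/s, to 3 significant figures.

r₁ = 1737 + 145.3 = 1882.3 km = 1.8823×10⁶ m.
r₂ = 1737 + 4502 = 6239.0 km = 6.2390×10⁶ m.
Transfer ellipse a_t = (r₁ + r₂)/2 = 4.061×10⁶ m.
At r₁: circular v_c1 = √(μ/r₁) = 1614 m/s; transfer-perilune v_p = √[μ(2/r₁ − 1/a_t)] = 2001 m/s.
At r₂: circular v_c2 = √(μ/r₂) = 886.6 m/s; transfer-apolune v_a = √[μ(2/r₂ − 1/a_t)] = 603.6 m/s.
Δv₂ = v_c2 − v_a = 283.0 m/s.

Δv ≈ 283 m/s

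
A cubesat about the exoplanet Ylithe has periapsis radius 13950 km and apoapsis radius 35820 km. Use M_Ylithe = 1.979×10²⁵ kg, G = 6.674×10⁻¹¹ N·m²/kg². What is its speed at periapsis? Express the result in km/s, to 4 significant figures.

μ = GM = 6.674×10⁻¹¹ × 1.979×10²⁵ = 1.321×10¹⁵ m³/s².
Semi-major axis a = (r_p + r_a)/2 = 24885 km = 2.488×10⁷ m.
Vis-viva: v² = μ(2/r − 1/a) = 1.321×10¹⁵ × (1.434×10⁻⁷ − 4.018×10⁻⁸) = 1.363×10⁸ m²/s².
v = 11670 m/s = 11.67 km/s.

v ≈ 11.67 km/s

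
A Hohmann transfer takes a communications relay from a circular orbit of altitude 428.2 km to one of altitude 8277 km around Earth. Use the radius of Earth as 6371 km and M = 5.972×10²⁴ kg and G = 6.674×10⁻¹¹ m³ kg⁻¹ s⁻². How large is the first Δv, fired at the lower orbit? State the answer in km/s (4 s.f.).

μ = GM = 6.674×10⁻¹¹ × 5.972×10²⁴ = 3.986×10¹⁴ m³/s².
r₁ = 6371 + 428.2 = 6799.2 km = 6.7992×10⁶ m.
r₂ = 6371 + 8277 = 14648 km = 1.4648×10⁷ m.
Transfer ellipse a_t = (r₁ + r₂)/2 = 1.072×10⁷ m.
At r₁: circular v_c1 = √(μ/r₁) = 7656 m/s; transfer-perigee v_p = √[μ(2/r₁ − 1/a_t)] = 8948 m/s.
Δv₁ = v_p − v_c1 = 1292 m/s.
= 1.292 km/s.

Δv ≈ 1.292 km/s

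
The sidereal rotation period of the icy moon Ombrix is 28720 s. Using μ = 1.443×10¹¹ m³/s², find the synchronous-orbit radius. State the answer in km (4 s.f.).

A synchronous orbit has period T, so by Kepler's third law a = (μT²/4π²)^(1/3).
μT²/4π² = 1.443×10¹¹ × (2.872×10⁴)² / 39.48 = 3.015×10¹⁸ m³.
a = 1.445×10⁶ m = 1444.6 km.

r_sync ≈ 1445 km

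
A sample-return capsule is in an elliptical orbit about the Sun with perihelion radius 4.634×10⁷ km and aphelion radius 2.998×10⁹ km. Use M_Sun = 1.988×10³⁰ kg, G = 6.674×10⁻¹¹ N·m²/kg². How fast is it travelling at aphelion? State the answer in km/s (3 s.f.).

v ≈ 1.16 km/s

μ = GM = 6.674×10⁻¹¹ × 1.988×10³⁰ = 1.327×10²⁰ m³/s².
Semi-major axis a = (r_p + r_a)/2 = 1.5222×10⁹ km = 1.522×10¹² m.
Vis-viva: v² = μ(2/r − 1/a) = 1.327×10²⁰ × (6.671×10⁻¹³ − 6.570×10⁻¹³) = 1.347×10⁶ m²/s².
v = 1161 m/s = 1.161 km/s.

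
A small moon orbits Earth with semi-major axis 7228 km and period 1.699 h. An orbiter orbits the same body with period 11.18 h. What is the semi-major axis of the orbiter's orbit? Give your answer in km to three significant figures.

Kepler's third law: a³ ∝ T², so a₂ = a₁ (T₂/T₁)^(2/3).
T₂/T₁ = 6.580, (T₂/T₁)^(2/3) = 3.512.
a₂ = 7228 × 3.512 = 25380 km.

a₂ ≈ 25400 km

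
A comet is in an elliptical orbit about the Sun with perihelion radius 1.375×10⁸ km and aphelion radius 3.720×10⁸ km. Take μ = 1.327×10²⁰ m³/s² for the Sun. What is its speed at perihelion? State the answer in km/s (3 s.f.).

v ≈ 37.5 km/s

Semi-major axis a = (r_p + r_a)/2 = 2.5475×10⁸ km = 2.548×10¹¹ m.
Vis-viva: v² = μ(2/r − 1/a) = 1.327×10²⁰ × (1.455×10⁻¹¹ − 3.925×10⁻¹²) = 1.409×10⁹ m²/s².
v = 37540 m/s = 37.54 km/s.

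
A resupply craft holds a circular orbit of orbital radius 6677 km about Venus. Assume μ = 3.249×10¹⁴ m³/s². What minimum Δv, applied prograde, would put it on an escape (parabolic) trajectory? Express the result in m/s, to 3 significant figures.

Δv ≈ 2890 m/s

r = 6677 km = 6.677×10⁶ m.
Circular speed v_c = √(μ/r) = 6976 m/s.
Escape speed v_esc = √(2μ/r) = √2 × v_c = 9865 m/s.
Δv = v_esc − v_c = 2889 m/s.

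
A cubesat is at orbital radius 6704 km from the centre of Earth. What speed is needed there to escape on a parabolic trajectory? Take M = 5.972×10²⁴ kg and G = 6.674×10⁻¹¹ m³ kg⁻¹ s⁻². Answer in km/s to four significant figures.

μ = GM = 6.674×10⁻¹¹ × 5.972×10²⁴ = 3.986×10¹⁴ m³/s².
r = 6704 km = 6.704×10⁶ m.
Escape speed v_esc = √(2μ/r) = √(2 × 3.986×10¹⁴ / 6.704×10⁶) = √(1.189×10⁸) = 10900 m/s.
= 10.90 km/s.

v_esc ≈ 10.90 km/s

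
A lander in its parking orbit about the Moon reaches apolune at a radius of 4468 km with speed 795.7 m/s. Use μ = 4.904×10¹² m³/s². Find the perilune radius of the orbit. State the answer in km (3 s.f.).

perilune radius ≈ 1810 km

r_a = 4.468×10⁶ m.
Specific energy ε = v²/2 − μ/r = -7.810×10⁵ J/kg, so a = −μ/(2ε) = 3.140×10⁶ m.
The apsides satisfy r_p + r_a = 2a, so the perilune radius is 2a − r_a = 1.811×10⁶ m = 1811.0 km.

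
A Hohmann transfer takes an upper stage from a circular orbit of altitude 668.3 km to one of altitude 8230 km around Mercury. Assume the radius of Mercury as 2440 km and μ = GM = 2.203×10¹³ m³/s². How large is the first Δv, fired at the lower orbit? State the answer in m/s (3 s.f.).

r₁ = 2440 + 668.3 = 3108.3 km = 3.1083×10⁶ m.
r₂ = 2440 + 8230 = 10670 km = 1.0670×10⁷ m.
Transfer ellipse a_t = (r₁ + r₂)/2 = 6.889×10⁶ m.
At r₁: circular v_c1 = √(μ/r₁) = 2662 m/s; transfer-periherm v_p = √[μ(2/r₁ − 1/a_t)] = 3313 m/s.
Δv₁ = v_p − v_c1 = 650.9 m/s.

Δv ≈ 651 m/s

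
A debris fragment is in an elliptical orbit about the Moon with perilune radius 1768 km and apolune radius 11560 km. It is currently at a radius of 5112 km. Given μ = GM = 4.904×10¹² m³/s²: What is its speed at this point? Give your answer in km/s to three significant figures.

v ≈ 1.09 km/s

Semi-major axis a = (r_p + r_a)/2 = 6664.0 km = 6.664×10⁶ m.
Vis-viva: v² = μ(2/r − 1/a) = 4.904×10¹² × (3.912×10⁻⁷ − 1.501×10⁻⁷) = 1.183×10⁶ m²/s².
v = 1088 m/s = 1.088 km/s.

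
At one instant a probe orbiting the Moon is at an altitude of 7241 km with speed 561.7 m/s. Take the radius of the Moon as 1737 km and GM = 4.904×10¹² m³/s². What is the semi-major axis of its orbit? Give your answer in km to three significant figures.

r = 1737 + 7241 = 8978.0 km = 8.978×10⁶ m.
Specific orbital energy ε = v²/2 − μ/r = (561.7)²/2 − 4.904×10¹²/8.978×10⁶ = -3.885×10⁵ J/kg.
Since ε = −μ/(2a), a = −μ/(2ε) = 6.312×10⁶ m = 6311.9 km.

a ≈ 6310 km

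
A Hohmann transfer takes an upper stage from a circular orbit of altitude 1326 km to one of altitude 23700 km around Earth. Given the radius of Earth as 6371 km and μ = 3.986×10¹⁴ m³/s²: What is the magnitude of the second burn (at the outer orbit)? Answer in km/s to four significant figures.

r₁ = 6371 + 1326 = 7697.0 km = 7.6970×10⁶ m.
r₂ = 6371 + 23700 = 30071 km = 3.0071×10⁷ m.
Transfer ellipse a_t = (r₁ + r₂)/2 = 1.888×10⁷ m.
At r₁: circular v_c1 = √(μ/r₁) = 7196 m/s; transfer-perigee v_p = √[μ(2/r₁ − 1/a_t)] = 9081 m/s.
At r₂: circular v_c2 = √(μ/r₂) = 3641 m/s; transfer-apogee v_a = √[μ(2/r₂ − 1/a_t)] = 2324 m/s.
Δv₂ = v_c2 − v_a = 1316 m/s.
= 1.316 km/s.

Δv ≈ 1.316 km/s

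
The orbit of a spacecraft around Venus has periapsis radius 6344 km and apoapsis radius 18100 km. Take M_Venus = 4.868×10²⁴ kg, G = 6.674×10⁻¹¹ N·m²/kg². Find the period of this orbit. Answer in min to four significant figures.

μ = GM = 6.674×10⁻¹¹ × 4.868×10²⁴ = 3.249×10¹⁴ m³/s².
Semi-major axis a = (r_p + r_a)/2 = (6344.0 + 18100)/2 = 12222 km = 1.222×10⁷ m.
By Kepler's third law T = 2π√(a³/μ) = 2π × 2.371×10³ = 1.489×10⁴ s.
= 248.2 min.

T ≈ 248.2 min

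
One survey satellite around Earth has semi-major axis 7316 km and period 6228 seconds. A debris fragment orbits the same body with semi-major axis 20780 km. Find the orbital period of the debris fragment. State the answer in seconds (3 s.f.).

T₂ ≈ 29800 seconds

Kepler's third law: T² ∝ a³, so T₂ = T₁ (a₂/a₁)^(3/2).
a₂/a₁ = 2.840, (a₂/a₁)^(3/2) = 4.787.
T₂ = 6228 × 4.787 = 29810 seconds.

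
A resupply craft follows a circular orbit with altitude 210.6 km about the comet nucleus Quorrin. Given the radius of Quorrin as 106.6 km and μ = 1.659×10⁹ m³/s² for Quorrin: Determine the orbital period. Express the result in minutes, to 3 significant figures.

r = 106.6 + 210.6 = 317.20 km = 3.1720×10⁵ m.
Kepler's third law: T = 2π√(r³/μ) = 2π√((3.172×10⁵)³ / 1.659×10⁹).
r³/μ = 1.924×10⁷ s², so T = 2π × 4.386×10³ = 2.756×10⁴ s.
Converting: 2.756×10⁴ s ÷ 60.00 = 459.3 minutes.

T ≈ 459 minutes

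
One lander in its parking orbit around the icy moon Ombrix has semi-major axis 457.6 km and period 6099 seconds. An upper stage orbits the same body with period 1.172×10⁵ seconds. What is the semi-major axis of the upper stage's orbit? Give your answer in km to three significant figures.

a₂ ≈ 3280 km

Kepler's third law: a³ ∝ T², so a₂ = a₁ (T₂/T₁)^(2/3).
T₂/T₁ = 19.22, (T₂/T₁)^(2/3) = 7.174.
a₂ = 457.6 × 7.174 = 3283 km.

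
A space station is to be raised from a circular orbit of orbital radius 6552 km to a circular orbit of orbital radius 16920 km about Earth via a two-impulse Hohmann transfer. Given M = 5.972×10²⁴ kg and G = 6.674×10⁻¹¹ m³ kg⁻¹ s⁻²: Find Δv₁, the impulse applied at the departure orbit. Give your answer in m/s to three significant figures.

μ = GM = 6.674×10⁻¹¹ × 5.972×10²⁴ = 3.986×10¹⁴ m³/s².
r₁ = 6552 km = 6.552×10⁶ m.
r₂ = 16920 km = 1.692×10⁷ m.
Transfer ellipse a_t = (r₁ + r₂)/2 = 1.174×10⁷ m.
At r₁: circular v_c1 = √(μ/r₁) = 7799 m/s; transfer-perigee v_p = √[μ(2/r₁ − 1/a_t)] = 9365 m/s.
Δv₁ = v_p − v_c1 = 1565 m/s.

Δv ≈ 1570 m/s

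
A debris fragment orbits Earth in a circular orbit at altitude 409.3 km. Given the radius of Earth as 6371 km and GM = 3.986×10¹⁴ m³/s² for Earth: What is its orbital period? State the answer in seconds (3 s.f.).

r = 6371 + 409.3 = 6780.3 km = 6.7803×10⁶ m.
Kepler's third law: T = 2π√(r³/μ) = 2π√((6.780×10⁶)³ / 3.986×10¹⁴).
r³/μ = 7.820×10⁵ s², so T = 2π × 8.843×10² = 5.556×10³ s.

T ≈ 5560 seconds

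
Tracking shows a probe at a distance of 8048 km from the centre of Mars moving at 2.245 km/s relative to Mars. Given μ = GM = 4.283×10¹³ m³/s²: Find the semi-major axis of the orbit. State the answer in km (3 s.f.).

r = 8.048×10⁶ m.
Vis-viva rearranged: 1/a = 2/r − v²/μ = 2.485×10⁻⁷ − 1.177×10⁻⁷ = 1.308×10⁻⁷ m⁻¹.
a = 7.643×10⁶ m = 7643.3 km.

a ≈ 7640 km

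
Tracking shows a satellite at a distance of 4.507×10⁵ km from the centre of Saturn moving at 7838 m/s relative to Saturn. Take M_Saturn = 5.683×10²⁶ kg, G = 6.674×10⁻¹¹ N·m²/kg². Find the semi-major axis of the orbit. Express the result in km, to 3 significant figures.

μ = GM = 6.674×10⁻¹¹ × 5.683×10²⁶ = 3.793×10¹⁶ m³/s².
r = 4.507×10⁸ m.
Specific orbital energy ε = v²/2 − μ/r = (7838)²/2 − 3.793×10¹⁶/4.507×10⁸ = -5.344×10⁷ J/kg.
Since ε = −μ/(2a), a = −μ/(2ε) = 3.549×10⁸ m = 3.5489×10⁵ km.

a ≈ 3.55×10⁵ km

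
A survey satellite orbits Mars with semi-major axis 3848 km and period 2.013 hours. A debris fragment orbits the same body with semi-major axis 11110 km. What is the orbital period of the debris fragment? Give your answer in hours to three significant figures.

Kepler's third law: T² ∝ a³, so T₂ = T₁ (a₂/a₁)^(3/2).
a₂/a₁ = 2.887, (a₂/a₁)^(3/2) = 4.906.
T₂ = 2.013 × 4.906 = 9.876 hours.

T₂ ≈ 9.88 hours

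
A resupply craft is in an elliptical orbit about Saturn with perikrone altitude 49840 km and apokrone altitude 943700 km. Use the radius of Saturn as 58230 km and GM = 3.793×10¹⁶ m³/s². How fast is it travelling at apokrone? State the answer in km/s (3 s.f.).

r_p = 58230 + 49840 = 108070 km = 1.0807×10⁸ m.
r_a = 58230 + 943700 = 1001900 km = 1.0019×10⁹ m.
Semi-major axis a = (r_p + r_a)/2 = 5.5500×10⁵ km = 5.550×10⁸ m.
Vis-viva: v² = μ(2/r − 1/a) = 3.793×10¹⁶ × (1.996×10⁻⁹ − 1.802×10⁻⁹) = 7.372×10⁶ m²/s².
v = 2715 m/s = 2.715 km/s.

v ≈ 2.72 km/s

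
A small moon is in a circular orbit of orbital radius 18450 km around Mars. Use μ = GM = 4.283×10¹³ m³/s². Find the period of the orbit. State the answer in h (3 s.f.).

r = 18450 km = 1.845×10⁷ m.
Kepler's third law: T = 2π√(r³/μ) = 2π√((1.845×10⁷)³ / 4.283×10¹³).
r³/μ = 1.466×10⁸ s², so T = 2π × 1.211×10⁴ = 7.609×10⁴ s.
Converting: 7.609×10⁴ s ÷ 3600 = 21.13 h.

T ≈ 21.1 h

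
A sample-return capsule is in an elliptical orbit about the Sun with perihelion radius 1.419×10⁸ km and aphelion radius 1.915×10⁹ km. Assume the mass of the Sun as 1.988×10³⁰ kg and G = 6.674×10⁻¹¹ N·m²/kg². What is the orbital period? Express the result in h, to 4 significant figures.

μ = GM = 6.674×10⁻¹¹ × 1.988×10³⁰ = 1.327×10²⁰ m³/s².
Semi-major axis a = (r_p + r_a)/2 = (1.4190×10⁸ + 1.9150×10⁹)/2 = 1.0284×10⁹ km = 1.028×10¹² m.
By Kepler's third law T = 2π√(a³/μ) = 2π × 9.055×10⁷ = 5.689×10⁸ s.
= 1.580×10⁵ h.

T ≈ 158000 h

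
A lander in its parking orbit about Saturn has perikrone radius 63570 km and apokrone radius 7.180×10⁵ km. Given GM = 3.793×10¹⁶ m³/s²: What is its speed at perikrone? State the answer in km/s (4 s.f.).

Semi-major axis a = (r_p + r_a)/2 = 3.9078×10⁵ km = 3.908×10⁸ m.
Vis-viva: v² = μ(2/r − 1/a) = 3.793×10¹⁶ × (3.146×10⁻⁸ − 2.559×10⁻⁹) = 1.096×10⁹ m²/s².
v = 33110 m/s = 33.11 km/s.

v ≈ 33.11 km/s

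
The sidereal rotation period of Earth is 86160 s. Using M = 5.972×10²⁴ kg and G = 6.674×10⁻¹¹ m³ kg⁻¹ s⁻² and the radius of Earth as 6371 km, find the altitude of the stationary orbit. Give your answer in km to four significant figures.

h_sync ≈ 35790 km

μ = GM = 6.674×10⁻¹¹ × 5.972×10²⁴ = 3.986×10¹⁴ m³/s².
A synchronous orbit has period T, so by Kepler's third law a = (μT²/4π²)^(1/3).
μT²/4π² = 3.986×10¹⁴ × (8.616×10⁴)² / 39.48 = 7.495×10²² m³.
a = 4.216×10⁷ m = 42162 km.
Altitude h = a − R = 42162 − 6371 = 35791 km.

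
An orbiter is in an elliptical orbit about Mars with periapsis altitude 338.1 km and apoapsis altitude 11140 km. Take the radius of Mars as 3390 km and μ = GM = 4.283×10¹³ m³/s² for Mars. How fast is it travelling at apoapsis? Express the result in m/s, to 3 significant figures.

v ≈ 1100 m/s

r_p = 3390 + 338.1 = 3728.1 km = 3.7281×10⁶ m.
r_a = 3390 + 11140 = 14530 km = 1.4530×10⁷ m.
Semi-major axis a = (r_p + r_a)/2 = 9129.0 km = 9.129×10⁶ m.
Vis-viva: v² = μ(2/r − 1/a) = 4.283×10¹³ × (1.376×10⁻⁷ − 1.095×10⁻⁷) = 1.204×10⁶ m²/s².
v = 1097 m/s.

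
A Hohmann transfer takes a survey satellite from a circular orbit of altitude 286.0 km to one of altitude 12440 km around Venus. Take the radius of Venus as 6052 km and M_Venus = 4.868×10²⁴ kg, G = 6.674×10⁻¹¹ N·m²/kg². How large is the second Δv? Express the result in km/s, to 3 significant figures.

μ = GM = 6.674×10⁻¹¹ × 4.868×10²⁴ = 3.249×10¹⁴ m³/s².
r₁ = 6052 + 286.0 = 6338.0 km = 6.3380×10⁶ m.
r₂ = 6052 + 12440 = 18492 km = 1.8492×10⁷ m.
Transfer ellipse a_t = (r₁ + r₂)/2 = 1.242×10⁷ m.
At r₁: circular v_c1 = √(μ/r₁) = 7160 m/s; transfer-periapsis v_p = √[μ(2/r₁ − 1/a_t)] = 8738 m/s.
At r₂: circular v_c2 = √(μ/r₂) = 4192 m/s; transfer-apoapsis v_a = √[μ(2/r₂ − 1/a_t)] = 2995 m/s.
Δv₂ = v_c2 − v_a = 1197 m/s.
= 1.197 km/s.

Δv ≈ 1.20 km/s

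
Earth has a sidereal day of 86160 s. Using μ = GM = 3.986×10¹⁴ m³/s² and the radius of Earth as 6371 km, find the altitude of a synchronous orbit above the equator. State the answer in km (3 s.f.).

A synchronous orbit has period T, so by Kepler's third law a = (μT²/4π²)^(1/3).
μT²/4π² = 3.986×10¹⁴ × (8.616×10⁴)² / 39.48 = 7.495×10²² m³.
a = 4.216×10⁷ m = 42163 km.
Altitude h = a − R = 42163 − 6371 = 35792 km.

h_sync ≈ 35800 km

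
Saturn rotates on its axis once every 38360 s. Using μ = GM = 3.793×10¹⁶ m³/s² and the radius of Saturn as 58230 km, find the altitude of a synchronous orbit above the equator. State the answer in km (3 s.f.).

h_sync ≈ 54000 km

A synchronous orbit has period T, so by Kepler's third law a = (μT²/4π²)^(1/3).
μT²/4π² = 3.793×10¹⁶ × (3.836×10⁴)² / 39.48 = 1.414×10²⁴ m³.
a = 1.122×10⁸ m = 1.1223×10⁵ km.
Altitude h = a − R = 1.1223×10⁵ − 58230 = 54005 km.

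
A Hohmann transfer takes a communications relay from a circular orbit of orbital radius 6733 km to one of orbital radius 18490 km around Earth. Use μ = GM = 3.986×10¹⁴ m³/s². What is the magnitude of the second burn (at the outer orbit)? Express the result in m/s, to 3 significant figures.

r₁ = 6733 km = 6.733×10⁶ m.
r₂ = 18490 km = 1.849×10⁷ m.
Transfer ellipse a_t = (r₁ + r₂)/2 = 1.261×10⁷ m.
At r₁: circular v_c1 = √(μ/r₁) = 7694 m/s; transfer-perigee v_p = √[μ(2/r₁ − 1/a_t)] = 9316 m/s.
At r₂: circular v_c2 = √(μ/r₂) = 4643 m/s; transfer-apogee v_a = √[μ(2/r₂ − 1/a_t)] = 3393 m/s.
Δv₂ = v_c2 − v_a = 1251 m/s.

Δv ≈ 1250 m/s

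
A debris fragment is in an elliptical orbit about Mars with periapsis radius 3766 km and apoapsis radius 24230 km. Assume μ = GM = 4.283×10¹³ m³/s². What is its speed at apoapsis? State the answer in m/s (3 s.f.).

v ≈ 690 m/s

Semi-major axis a = (r_p + r_a)/2 = 13998 km = 1.400×10⁷ m.
Vis-viva: v² = μ(2/r − 1/a) = 4.283×10¹³ × (8.254×10⁻⁸ − 7.144×10⁻⁸) = 4.756×10⁵ m²/s².
v = 689.6 m/s.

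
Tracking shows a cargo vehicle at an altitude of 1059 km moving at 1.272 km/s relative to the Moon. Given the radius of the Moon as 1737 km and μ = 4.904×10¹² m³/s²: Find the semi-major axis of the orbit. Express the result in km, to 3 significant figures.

a ≈ 2590 km

r = 1737 + 1059 = 2796.0 km = 2.796×10⁶ m.
Vis-viva rearranged: 1/a = 2/r − v²/μ = 7.153×10⁻⁷ − 3.299×10⁻⁷ = 3.854×10⁻⁷ m⁻¹.
a = 2.595×10⁶ m = 2594.9 km.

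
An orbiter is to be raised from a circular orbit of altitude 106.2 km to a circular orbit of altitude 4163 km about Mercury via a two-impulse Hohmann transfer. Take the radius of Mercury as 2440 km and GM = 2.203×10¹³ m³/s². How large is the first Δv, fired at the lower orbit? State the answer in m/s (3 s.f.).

r₁ = 2440 + 106.2 = 2546.2 km = 2.5462×10⁶ m.
r₂ = 2440 + 4163 = 6603.0 km = 6.6030×10⁶ m.
Transfer ellipse a_t = (r₁ + r₂)/2 = 4.575×10⁶ m.
At r₁: circular v_c1 = √(μ/r₁) = 2941 m/s; transfer-periherm v_p = √[μ(2/r₁ − 1/a_t)] = 3534 m/s.
Δv₁ = v_p − v_c1 = 592.5 m/s.

Δv ≈ 592 m/s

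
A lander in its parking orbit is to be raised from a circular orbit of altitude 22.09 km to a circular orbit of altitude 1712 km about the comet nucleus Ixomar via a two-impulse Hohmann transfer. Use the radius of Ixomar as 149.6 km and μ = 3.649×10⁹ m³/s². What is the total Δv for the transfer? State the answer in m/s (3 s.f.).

r₁ = 149.6 + 22.09 = 171.69 km = 1.7169×10⁵ m.
r₂ = 149.6 + 1712 = 1861.6 km = 1.8616×10⁶ m.
Transfer ellipse a_t = (r₁ + r₂)/2 = 1.017×10⁶ m.
At r₁: circular v_c1 = √(μ/r₁) = 145.8 m/s; transfer-periapsis v_p = √[μ(2/r₁ − 1/a_t)] = 197.3 m/s.
Δv₁ = v_p − v_c1 = 51.49 m/s.
At r₂: circular v_c2 = √(μ/r₂) = 44.27 m/s; transfer-apoapsis v_a = √[μ(2/r₂ − 1/a_t)] = 18.19 m/s.
Δv₂ = v_c2 − v_a = 26.08 m/s.
Total Δv = Δv₁ + Δv₂ = 77.57 m/s.

Δv_total ≈ 77.6 m/s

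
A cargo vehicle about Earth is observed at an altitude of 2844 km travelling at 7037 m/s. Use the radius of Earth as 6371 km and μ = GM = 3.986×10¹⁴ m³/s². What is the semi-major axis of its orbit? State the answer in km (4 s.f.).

r = 6371 + 2844 = 9215.0 km = 9.215×10⁶ m.
Specific orbital energy ε = v²/2 − μ/r = (7037)²/2 − 3.986×10¹⁴/9.215×10⁶ = -1.850×10⁷ J/kg.
Since ε = −μ/(2a), a = −μ/(2ε) = 1.078×10⁷ m = 10775 km.

a ≈ 10780 km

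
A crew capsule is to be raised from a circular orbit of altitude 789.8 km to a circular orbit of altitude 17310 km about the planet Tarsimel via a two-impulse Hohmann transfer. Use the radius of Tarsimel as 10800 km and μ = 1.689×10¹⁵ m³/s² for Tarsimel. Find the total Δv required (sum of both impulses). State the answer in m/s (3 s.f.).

r₁ = 10800 + 789.8 = 11590 km = 1.1590×10⁷ m.
r₂ = 10800 + 17310 = 28110 km = 2.8110×10⁷ m.
Transfer ellipse a_t = (r₁ + r₂)/2 = 1.985×10⁷ m.
At r₁: circular v_c1 = √(μ/r₁) = 12070 m/s; transfer-periapsis v_p = √[μ(2/r₁ − 1/a_t)] = 14370 m/s.
Δv₁ = v_p − v_c1 = 2294 m/s.
At r₂: circular v_c2 = √(μ/r₂) = 7751 m/s; transfer-apoapsis v_a = √[μ(2/r₂ − 1/a_t)] = 5923 m/s.
Δv₂ = v_c2 − v_a = 1828 m/s.
Total Δv = Δv₁ + Δv₂ = 4122 m/s.

Δv_total ≈ 4120 m/s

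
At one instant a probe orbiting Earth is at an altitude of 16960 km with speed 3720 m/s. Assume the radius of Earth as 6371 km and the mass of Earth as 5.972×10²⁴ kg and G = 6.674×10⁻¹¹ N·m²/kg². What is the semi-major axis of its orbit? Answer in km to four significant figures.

μ = GM = 6.674×10⁻¹¹ × 5.972×10²⁴ = 3.986×10¹⁴ m³/s².
r = 6371 + 16960 = 23331 km = 2.333×10⁷ m.
Vis-viva rearranged: 1/a = 2/r − v²/μ = 8.572×10⁻⁸ − 3.472×10⁻⁸ = 5.100×10⁻⁸ m⁻¹.
a = 1.961×10⁷ m = 19607 km.

a ≈ 19610 km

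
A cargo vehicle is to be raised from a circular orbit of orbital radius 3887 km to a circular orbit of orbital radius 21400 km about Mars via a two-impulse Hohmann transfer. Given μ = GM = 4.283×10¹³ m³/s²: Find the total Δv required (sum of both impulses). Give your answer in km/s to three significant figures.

r₁ = 3887 km = 3.887×10⁶ m.
r₂ = 21400 km = 2.140×10⁷ m.
Transfer ellipse a_t = (r₁ + r₂)/2 = 1.264×10⁷ m.
At r₁: circular v_c1 = √(μ/r₁) = 3319 m/s; transfer-periapsis v_p = √[μ(2/r₁ − 1/a_t)] = 4319 m/s.
Δv₁ = v_p − v_c1 = 999.1 m/s.
At r₂: circular v_c2 = √(μ/r₂) = 1415 m/s; transfer-apoapsis v_a = √[μ(2/r₂ − 1/a_t)] = 784.4 m/s.
Δv₂ = v_c2 − v_a = 630.3 m/s.
Total Δv = Δv₁ + Δv₂ = 1629 m/s = 1.629 km/s.

Δv_total ≈ 1.63 km/s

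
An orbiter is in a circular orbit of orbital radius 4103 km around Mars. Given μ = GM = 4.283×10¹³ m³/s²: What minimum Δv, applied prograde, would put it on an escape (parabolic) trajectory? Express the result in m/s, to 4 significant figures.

Δv ≈ 1338 m/s

r = 4103 km = 4.103×10⁶ m.
Circular speed v_c = √(μ/r) = 3231 m/s.
Escape speed v_esc = √(2μ/r) = √2 × v_c = 4569 m/s.
Δv = v_esc − v_c = 1338 m/s.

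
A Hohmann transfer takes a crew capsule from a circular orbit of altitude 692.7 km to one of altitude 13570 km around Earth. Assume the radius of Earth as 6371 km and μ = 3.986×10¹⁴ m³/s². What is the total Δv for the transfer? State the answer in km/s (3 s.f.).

Δv_total ≈ 2.85 km/s

r₁ = 6371 + 692.7 = 7063.7 km = 7.0637×10⁶ m.
r₂ = 6371 + 13570 = 19941 km = 1.9941×10⁷ m.
Transfer ellipse a_t = (r₁ + r₂)/2 = 1.350×10⁷ m.
At r₁: circular v_c1 = √(μ/r₁) = 7512 m/s; transfer-perigee v_p = √[μ(2/r₁ − 1/a_t)] = 9129 m/s.
Δv₁ = v_p − v_c1 = 1617 m/s.
At r₂: circular v_c2 = √(μ/r₂) = 4471 m/s; transfer-apogee v_a = √[μ(2/r₂ − 1/a_t)] = 3234 m/s.
Δv₂ = v_c2 − v_a = 1237 m/s.
Total Δv = Δv₁ + Δv₂ = 2854 m/s = 2.854 km/s.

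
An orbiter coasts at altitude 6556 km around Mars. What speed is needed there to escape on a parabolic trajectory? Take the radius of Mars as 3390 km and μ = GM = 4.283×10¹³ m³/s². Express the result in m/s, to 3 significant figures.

r = 3390 + 6556 = 9946.0 km = 9.9460×10⁶ m.
Escape speed v_esc = √(2μ/r) = √(2 × 4.283×10¹³ / 9.946×10⁶) = √(8.613×10⁶) = 2935 m/s.

v_esc ≈ 2930 m/s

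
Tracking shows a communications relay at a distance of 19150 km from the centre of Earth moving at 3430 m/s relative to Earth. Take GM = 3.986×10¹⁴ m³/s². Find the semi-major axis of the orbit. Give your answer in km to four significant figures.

r = 1.915×10⁷ m.
Specific orbital energy ε = v²/2 − μ/r = (3430)²/2 − 3.986×10¹⁴/1.915×10⁷ = -1.493×10⁷ J/kg.
Since ε = −μ/(2a), a = −μ/(2ε) = 1.335×10⁷ m = 13347 km.

a ≈ 13350 km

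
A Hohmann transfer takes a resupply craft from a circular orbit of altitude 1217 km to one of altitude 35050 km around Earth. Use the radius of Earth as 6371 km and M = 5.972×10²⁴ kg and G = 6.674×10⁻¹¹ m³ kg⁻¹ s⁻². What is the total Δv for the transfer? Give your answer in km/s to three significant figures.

μ = GM = 6.674×10⁻¹¹ × 5.972×10²⁴ = 3.986×10¹⁴ m³/s².
r₁ = 6371 + 1217 = 7588.0 km = 7.5880×10⁶ m.
r₂ = 6371 + 35050 = 41421 km = 4.1421×10⁷ m.
Transfer ellipse a_t = (r₁ + r₂)/2 = 2.450×10⁷ m.
At r₁: circular v_c1 = √(μ/r₁) = 7248 m/s; transfer-perigee v_p = √[μ(2/r₁ − 1/a_t)] = 9423 m/s.
Δv₁ = v_p − v_c1 = 2175 m/s.
At r₂: circular v_c2 = √(μ/r₂) = 3102 m/s; transfer-apogee v_a = √[μ(2/r₂ − 1/a_t)] = 1726 m/s.
Δv₂ = v_c2 − v_a = 1376 m/s.
Total Δv = Δv₁ + Δv₂ = 3551 m/s = 3.551 km/s.

Δv_total ≈ 3.55 km/s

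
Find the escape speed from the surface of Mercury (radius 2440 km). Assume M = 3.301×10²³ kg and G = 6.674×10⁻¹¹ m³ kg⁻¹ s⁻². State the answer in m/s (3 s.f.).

v_esc ≈ 4250 m/s

μ = GM = 6.674×10⁻¹¹ × 3.301×10²³ = 2.203×10¹³ m³/s².
r = R = 2.440×10⁶ m.
Escape speed v_esc = √(2μ/r) = √(2 × 2.203×10¹³ / 2.440×10⁶) = √(1.806×10⁷) = 4249 m/s.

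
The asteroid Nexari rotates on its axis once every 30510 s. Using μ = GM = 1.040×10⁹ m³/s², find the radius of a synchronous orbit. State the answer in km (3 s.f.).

r_sync ≈ 291 km

A synchronous orbit has period T, so by Kepler's third law a = (μT²/4π²)^(1/3).
μT²/4π² = 1.040×10⁹ × (3.051×10⁴)² / 39.48 = 2.452×10¹⁶ m³.
a = 2.905×10⁵ m = 290.53 km.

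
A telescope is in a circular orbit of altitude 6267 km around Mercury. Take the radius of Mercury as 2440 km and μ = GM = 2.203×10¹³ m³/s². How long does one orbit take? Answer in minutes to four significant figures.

T ≈ 573.2 minutes

r = 2440 + 6267 = 8707.0 km = 8.7070×10⁶ m.
Kepler's third law: T = 2π√(r³/μ) = 2π√((8.707×10⁶)³ / 2.203×10¹³).
r³/μ = 2.996×10⁷ s², so T = 2π × 5.474×10³ = 3.439×10⁴ s.
Converting: 3.439×10⁴ s ÷ 60.00 = 573.2 minutes.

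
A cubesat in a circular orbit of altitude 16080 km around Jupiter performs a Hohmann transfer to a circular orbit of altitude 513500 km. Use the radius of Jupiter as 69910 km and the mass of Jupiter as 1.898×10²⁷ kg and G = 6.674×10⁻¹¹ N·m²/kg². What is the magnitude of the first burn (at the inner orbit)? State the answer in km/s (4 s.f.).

μ = GM = 6.674×10⁻¹¹ × 1.898×10²⁷ = 1.267×10¹⁷ m³/s².
r₁ = 69910 + 16080 = 85990 km = 8.5990×10⁷ m.
r₂ = 69910 + 513500 = 583410 km = 5.8341×10⁸ m.
Transfer ellipse a_t = (r₁ + r₂)/2 = 3.347×10⁸ m.
At r₁: circular v_c1 = √(μ/r₁) = 38380 m/s; transfer-perijove v_p = √[μ(2/r₁ − 1/a_t)] = 50670 m/s.
Δv₁ = v_p − v_c1 = 12290 m/s.
= 12.29 km/s.

Δv ≈ 12.29 km/s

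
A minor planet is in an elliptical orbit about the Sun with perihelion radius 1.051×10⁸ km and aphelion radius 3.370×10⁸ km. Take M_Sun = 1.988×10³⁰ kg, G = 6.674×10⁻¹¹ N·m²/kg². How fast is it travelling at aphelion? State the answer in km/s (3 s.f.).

v ≈ 13.7 km/s

μ = GM = 6.674×10⁻¹¹ × 1.988×10³⁰ = 1.327×10²⁰ m³/s².
Semi-major axis a = (r_p + r_a)/2 = 2.2105×10⁸ km = 2.210×10¹¹ m.
Vis-viva: v² = μ(2/r − 1/a) = 1.327×10²⁰ × (5.935×10⁻¹² − 4.524×10⁻¹²) = 1.872×10⁸ m²/s².
v = 13680 m/s = 13.68 km/s.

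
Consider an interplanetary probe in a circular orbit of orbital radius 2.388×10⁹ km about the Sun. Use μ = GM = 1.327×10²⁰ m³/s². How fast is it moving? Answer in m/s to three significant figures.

v ≈ 7450 m/s

r = 2.388×10⁹ km = 2.388×10¹² m.
For a circular orbit v = √(μ/r) = √(1.327×10²⁰ / 2.388×10¹²) = √(5.557×10⁷) = 7454 m/s.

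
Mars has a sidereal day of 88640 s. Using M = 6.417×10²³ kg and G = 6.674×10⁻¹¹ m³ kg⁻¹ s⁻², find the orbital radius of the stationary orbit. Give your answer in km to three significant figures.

r_sync ≈ 20400 km

μ = GM = 6.674×10⁻¹¹ × 6.417×10²³ = 4.283×10¹³ m³/s².
A synchronous orbit has period T, so by Kepler's third law a = (μT²/4π²)^(1/3).
μT²/4π² = 4.283×10¹³ × (8.864×10⁴)² / 39.48 = 8.524×10²¹ m³.
a = 2.043×10⁷ m = 20427 km.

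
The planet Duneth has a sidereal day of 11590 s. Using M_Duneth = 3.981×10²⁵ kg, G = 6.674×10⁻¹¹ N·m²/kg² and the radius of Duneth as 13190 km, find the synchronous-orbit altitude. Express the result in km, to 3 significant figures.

μ = GM = 6.674×10⁻¹¹ × 3.981×10²⁵ = 2.657×10¹⁵ m³/s².
A synchronous orbit has period T, so by Kepler's third law a = (μT²/4π²)^(1/3).
μT²/4π² = 2.657×10¹⁵ × (1.159×10⁴)² / 39.48 = 9.040×10²¹ m³.
a = 2.083×10⁷ m = 20832 km.
Altitude h = a − R = 20832 − 13190 = 7641.9 km.

h_sync ≈ 7640 km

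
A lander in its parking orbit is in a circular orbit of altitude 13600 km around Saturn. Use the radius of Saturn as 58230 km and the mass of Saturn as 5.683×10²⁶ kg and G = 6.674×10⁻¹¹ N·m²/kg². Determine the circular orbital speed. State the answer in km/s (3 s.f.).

μ = GM = 6.674×10⁻¹¹ × 5.683×10²⁶ = 3.793×10¹⁶ m³/s².
r = 58230 + 13600 = 71830 km = 7.1830×10⁷ m.
For a circular orbit v = √(μ/r) = √(3.793×10¹⁶ / 7.183×10⁷) = √(5.280×10⁸) = 22980 m/s.
That is 22.98 km/s.

v ≈ 23.0 km/s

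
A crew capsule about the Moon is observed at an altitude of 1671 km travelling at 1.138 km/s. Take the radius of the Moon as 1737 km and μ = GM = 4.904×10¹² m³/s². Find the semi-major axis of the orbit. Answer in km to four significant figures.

a ≈ 3098 km

r = 1737 + 1671 = 3408.0 km = 3.408×10⁶ m.
Vis-viva rearranged: 1/a = 2/r − v²/μ = 5.869×10⁻⁷ − 2.641×10⁻⁷ = 3.228×10⁻⁷ m⁻¹.
a = 3.098×10⁶ m = 3098.1 km.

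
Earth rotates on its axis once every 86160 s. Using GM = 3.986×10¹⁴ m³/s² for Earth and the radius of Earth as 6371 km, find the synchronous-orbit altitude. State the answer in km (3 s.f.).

A synchronous orbit has period T, so by Kepler's third law a = (μT²/4π²)^(1/3).
μT²/4π² = 3.986×10¹⁴ × (8.616×10⁴)² / 39.48 = 7.495×10²² m³.
a = 4.216×10⁷ m = 42163 km.
Altitude h = a − R = 42163 − 6371 = 35792 km.

h_sync ≈ 35800 km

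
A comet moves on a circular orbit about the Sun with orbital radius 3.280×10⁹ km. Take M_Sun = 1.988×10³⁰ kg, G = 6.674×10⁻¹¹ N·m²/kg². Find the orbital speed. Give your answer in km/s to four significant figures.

v ≈ 6.360 km/s

μ = GM = 6.674×10⁻¹¹ × 1.988×10³⁰ = 1.327×10²⁰ m³/s².
r = 3.280×10⁹ km = 3.280×10¹² m.
For a circular orbit v = √(μ/r) = √(1.327×10²⁰ / 3.280×10¹²) = √(4.045×10⁷) = 6360 m/s.
That is 6.360 km/s.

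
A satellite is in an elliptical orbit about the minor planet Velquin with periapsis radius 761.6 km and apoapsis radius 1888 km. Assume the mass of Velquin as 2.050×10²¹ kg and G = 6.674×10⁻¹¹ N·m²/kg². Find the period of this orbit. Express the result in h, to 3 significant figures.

μ = GM = 6.674×10⁻¹¹ × 2.050×10²¹ = 1.368×10¹¹ m³/s².
Semi-major axis a = (r_p + r_a)/2 = (761.60 + 1888.0)/2 = 1324.8 km = 1.325×10⁶ m.
By Kepler's third law T = 2π√(a³/μ) = 2π × 4.122×10³ = 2.590×10⁴ s.
= 7.195 h.

T ≈ 7.20 h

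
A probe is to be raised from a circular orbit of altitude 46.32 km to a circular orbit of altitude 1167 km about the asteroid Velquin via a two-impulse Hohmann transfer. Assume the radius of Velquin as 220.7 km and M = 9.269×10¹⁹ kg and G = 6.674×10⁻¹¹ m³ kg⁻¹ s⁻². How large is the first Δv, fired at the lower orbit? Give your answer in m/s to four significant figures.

μ = GM = 6.674×10⁻¹¹ × 9.269×10¹⁹ = 6.186×10⁹ m³/s².
r₁ = 220.7 + 46.32 = 267.02 km = 2.6702×10⁵ m.
r₂ = 220.7 + 1167 = 1387.7 km = 1.3877×10⁶ m.
Transfer ellipse a_t = (r₁ + r₂)/2 = 8.274×10⁵ m.
At r₁: circular v_c1 = √(μ/r₁) = 152.2 m/s; transfer-periapsis v_p = √[μ(2/r₁ − 1/a_t)] = 197.1 m/s.
Δv₁ = v_p − v_c1 = 44.92 m/s.

Δv ≈ 44.92 m/s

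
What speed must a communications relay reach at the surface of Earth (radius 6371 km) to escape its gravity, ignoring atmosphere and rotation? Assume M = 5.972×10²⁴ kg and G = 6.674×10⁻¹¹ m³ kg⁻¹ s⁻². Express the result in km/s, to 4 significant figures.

v_esc ≈ 11.19 km/s

μ = GM = 6.674×10⁻¹¹ × 5.972×10²⁴ = 3.986×10¹⁴ m³/s².
r = R = 6.371×10⁶ m.
Escape speed v_esc = √(2μ/r) = √(2 × 3.986×10¹⁴ / 6.371×10⁶) = √(1.251×10⁸) = 11190 m/s.
= 11.19 km/s.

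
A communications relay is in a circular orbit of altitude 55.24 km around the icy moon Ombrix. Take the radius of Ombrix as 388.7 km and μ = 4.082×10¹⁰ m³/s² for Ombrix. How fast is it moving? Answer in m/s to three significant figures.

r = 388.7 + 55.24 = 443.94 km = 4.4394×10⁵ m.
For a circular orbit v = √(μ/r) = √(4.082×10¹⁰ / 4.439×10⁵) = √(9.195×10⁴) = 303.2 m/s.

v ≈ 303 m/s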